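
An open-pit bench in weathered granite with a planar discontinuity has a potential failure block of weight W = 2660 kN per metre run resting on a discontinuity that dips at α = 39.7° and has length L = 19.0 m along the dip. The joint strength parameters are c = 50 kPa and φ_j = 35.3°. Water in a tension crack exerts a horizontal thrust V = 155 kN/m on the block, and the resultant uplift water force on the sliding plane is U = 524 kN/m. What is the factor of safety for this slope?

Resolving the block weight along and normal to the plane and applying the Mohr–Coulomb strength on the joint:
N' = W cosα − U − V sinα = 2660·cos39.7° − 524 − 155·sin39.7° = 1423.6 kN/m
Driving force T = W sinα + V cosα = 2660·sin39.7° + 155·cos39.7° = 1818.4 kN/m
Resisting force R = c·L + N'·tanφ_j = 50·19.0 + 1423.6·tan35.3° = 950.0 + 1008.0 = 1958.0 kN/m
FS = R / T = 1958.0 / 1818.4 = 1.077

FS = 1.08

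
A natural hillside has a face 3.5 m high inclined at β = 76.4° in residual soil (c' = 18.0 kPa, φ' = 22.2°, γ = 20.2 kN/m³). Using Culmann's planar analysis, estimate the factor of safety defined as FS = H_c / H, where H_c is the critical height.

H_c = (4c'/γ) · sinβ cosφ' / [1 − cos(β − φ')]
    = (4·18.0/20.2) · sin76.4°·cos22.2° / [1 − cos54.2°]
    = 3.564 · 0.8999 / 0.4150 = 7.73 m
FS = H_c / H = 7.73 / 3.5 = 2.208

FS = 2.21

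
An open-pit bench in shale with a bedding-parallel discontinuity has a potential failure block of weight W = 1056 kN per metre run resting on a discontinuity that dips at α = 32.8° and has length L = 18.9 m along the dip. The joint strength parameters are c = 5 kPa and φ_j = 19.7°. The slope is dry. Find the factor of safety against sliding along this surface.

FS = 0.72

Resolving the block weight along and normal to the plane and applying the Mohr–Coulomb strength on the joint:
N' = W cosα = 1056·cos32.8° = 887.6 kN/m
Driving force T = W sinα = 1056·sin32.8° = 572.0 kN/m
Resisting force R = c·L + N'·tanφ_j = 5·18.9 + 887.6·tan19.7° = 94.5 + 317.8 = 412.3 kN/m
FS = R / T = 412.3 / 572.0 = 0.721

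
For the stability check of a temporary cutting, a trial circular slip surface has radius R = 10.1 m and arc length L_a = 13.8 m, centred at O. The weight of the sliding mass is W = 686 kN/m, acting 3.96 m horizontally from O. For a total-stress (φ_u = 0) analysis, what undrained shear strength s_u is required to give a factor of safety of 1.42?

s_u = 27.7 kPa

FS = s_u·L_a·R / (W·d), so s_u = FS·W·d / (L_a·R).
s_u = 1.42·686·3.96 / (13.80·10.1) = 3857.5 / 139.38 = 27.68 kPa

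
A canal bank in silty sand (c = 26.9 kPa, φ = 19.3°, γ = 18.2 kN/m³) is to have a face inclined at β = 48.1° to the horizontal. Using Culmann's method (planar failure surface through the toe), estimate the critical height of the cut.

Culmann's analysis gives the critical failure plane at α_cr = (β + φ)/2 = (48.1 + 19.3)/2 = 33.7°, and the critical height
H_c = (4c/γ) · sinβ cosφ / [1 − cos(β − φ)]
    = (4·26.9/18.2) · sin48.1°·cos19.3° / [1 − cos(28.8°)]
    = 5.912 · 0.7443·0.9438 / [1 − 0.8763]
    = 5.912 · 0.7025 / 0.1237
    = 33.58 m

H_c = 33.58 m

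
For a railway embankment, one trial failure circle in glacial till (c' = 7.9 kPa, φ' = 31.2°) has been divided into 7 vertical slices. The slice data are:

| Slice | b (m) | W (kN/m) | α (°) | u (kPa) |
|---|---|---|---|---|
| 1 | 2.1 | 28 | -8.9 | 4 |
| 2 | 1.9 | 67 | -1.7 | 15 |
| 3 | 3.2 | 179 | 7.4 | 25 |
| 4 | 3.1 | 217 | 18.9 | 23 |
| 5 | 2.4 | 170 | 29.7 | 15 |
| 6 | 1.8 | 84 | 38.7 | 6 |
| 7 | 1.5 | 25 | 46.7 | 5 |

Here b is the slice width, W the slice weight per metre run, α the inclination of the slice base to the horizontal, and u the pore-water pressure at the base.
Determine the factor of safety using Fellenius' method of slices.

Ordinary method of slices: FS = Σ[c'·Δl_i + (W_i cosα_i − u_i·Δl_i)·tanφ'] / Σ W_i sinα_i, with Δl_i = b_i / cosα_i.
Slice 1: Δl = 2.1/cos(-8.9°) = 2.126 m; N'_1 = 28·cos(-8.9°) − 4·2.126 = 19.2; c'Δl = 16.79; W sinα = -4.3
Slice 2: Δl = 1.9/cos(-1.7°) = 1.901 m; N'_2 = 67·cos(-1.7°) − 15·1.901 = 38.5; c'Δl = 15.02; W sinα = -2.0
Slice 3: Δl = 3.2/cos7.4° = 3.227 m; N'_3 = 179·cos7.4° − 25·3.227 = 96.8; c'Δl = 25.49; W sinα = 23.1
Slice 4: Δl = 3.1/cos18.9° = 3.277 m; N'_4 = 217·cos18.9° − 23·3.277 = 129.9; c'Δl = 25.89; W sinα = 70.3
Slice 5: Δl = 2.4/cos29.7° = 2.763 m; N'_5 = 170·cos29.7° − 15·2.763 = 106.2; c'Δl = 21.83; W sinα = 84.2
Slice 6: Δl = 1.8/cos38.7° = 2.306 m; N'_6 = 84·cos38.7° − 6·2.306 = 51.7; c'Δl = 18.22; W sinα = 52.5
Slice 7: Δl = 1.5/cos46.7° = 2.187 m; N'_7 = 25·cos46.7° − 5·2.187 = 6.2; c'Δl = 17.28; W sinα = 18.2
Σc'Δl = 140.5 kN/m; ΣN' = 448.5 kN/m; ΣW sinα = 242.0 kN/m
Resisting = 140.5 + 448.5·tan31.2° = 140.5 + 271.6 = 412.2 kN/m
FS = 412.2 / 242.0 = 1.703

FS = 1.70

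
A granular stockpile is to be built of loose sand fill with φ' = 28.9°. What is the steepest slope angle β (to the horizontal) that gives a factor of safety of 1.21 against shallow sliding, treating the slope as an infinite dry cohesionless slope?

β = 24.5°

For an infinite dry cohesionless slope FS = tanφ'/tanβ, so tanβ = tanφ' / FS.
tanβ = tan28.9° / 1.21 = 0.5520 / 1.21 = 0.4562
β = arctan(0.4562) = 24.52°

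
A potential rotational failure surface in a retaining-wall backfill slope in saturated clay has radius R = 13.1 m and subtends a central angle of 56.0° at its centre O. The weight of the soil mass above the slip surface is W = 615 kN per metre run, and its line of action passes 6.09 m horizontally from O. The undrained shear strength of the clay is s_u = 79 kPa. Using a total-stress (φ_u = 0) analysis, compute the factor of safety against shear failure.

FS = 3.54

Taking moments about the centre O, the resisting moment is provided by the undrained shear strength acting along the arc:
Arc length L_a = R·θ = 13.1·(56.0°·π/180) = 13.1·0.9774 = 12.80 m
M_R = s_u·L_a·R = 79·12.80·13.1 = 13250.6 kN·m/m
M_D = W·d = 615·6.09 = 3745.3 kN·m/m
FS = M_R / M_D = 13250.6 / 3745.3 = 3.538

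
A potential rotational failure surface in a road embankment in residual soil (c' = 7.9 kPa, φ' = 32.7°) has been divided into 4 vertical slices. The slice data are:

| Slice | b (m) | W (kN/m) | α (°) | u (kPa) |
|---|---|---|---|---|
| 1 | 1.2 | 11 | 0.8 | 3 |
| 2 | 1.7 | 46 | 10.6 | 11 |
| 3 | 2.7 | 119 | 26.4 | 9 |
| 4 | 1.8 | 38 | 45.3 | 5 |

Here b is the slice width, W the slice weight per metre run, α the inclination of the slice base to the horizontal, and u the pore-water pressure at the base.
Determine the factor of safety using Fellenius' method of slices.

FS = 1.68

Ordinary method of slices: FS = Σ[c'·Δl_i + (W_i cosα_i − u_i·Δl_i)·tanφ'] / Σ W_i sinα_i, with Δl_i = b_i / cosα_i.
Slice 1: Δl = 1.2/cos0.8° = 1.200 m; N'_1 = 11·cos0.8° − 3·1.200 = 7.4; c'Δl = 9.48; W sinα = 0.2
Slice 2: Δl = 1.7/cos10.6° = 1.730 m; N'_2 = 46·cos10.6° − 11·1.730 = 26.2; c'Δl = 13.66; W sinα = 8.5
Slice 3: Δl = 2.7/cos26.4° = 3.014 m; N'_3 = 119·cos26.4° − 9·3.014 = 79.5; c'Δl = 23.81; W sinα = 52.9
Slice 4: Δl = 1.8/cos45.3° = 2.559 m; N'_4 = 38·cos45.3° − 5·2.559 = 13.9; c'Δl = 20.22; W sinα = 27.0
Σc'Δl = 67.2 kN/m; ΣN' = 127.0 kN/m; ΣW sinα = 88.5 kN/m
Resisting = 67.2 + 127.0·tan32.7° = 67.2 + 81.5 = 148.7 kN/m
FS = 148.7 / 88.5 = 1.679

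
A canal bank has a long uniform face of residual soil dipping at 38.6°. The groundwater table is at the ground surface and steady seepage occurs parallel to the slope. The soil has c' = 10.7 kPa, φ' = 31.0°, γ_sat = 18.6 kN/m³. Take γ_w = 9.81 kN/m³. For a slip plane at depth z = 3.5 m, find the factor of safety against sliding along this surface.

FS = 0.69

With seepage parallel to the slope and the water table at the surface, the effective normal stress on the slip plane uses the buoyant unit weight γ' = γ_sat − γ_w while the driving shear stress uses γ_sat:
FS = [c' + γ' z cos²β tanφ'] / [γ_sat z sinβ cosβ]
γ' = 18.6 − 9.81 = 8.79 kN/m³
Numerator = 10.7 + 8.79·3.5·cos²38.6°·tan31.0° = 10.7 + 8.79·3.5·0.6108·0.6009 = 21.990 kPa
Denominator = 18.6·3.5·sin38.6°·cos38.6° = 18.6·3.5·0.6239·0.7815 = 31.741 kPa
FS = 21.990 / 31.741 = 0.693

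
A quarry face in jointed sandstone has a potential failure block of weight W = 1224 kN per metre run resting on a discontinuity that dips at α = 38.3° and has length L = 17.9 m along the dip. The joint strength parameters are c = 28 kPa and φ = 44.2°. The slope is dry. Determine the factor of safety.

FS = 1.89

Resolving the block weight along and normal to the plane and applying the Mohr–Coulomb strength on the joint:
N' = W cosα = 1224·cos38.3° = 960.6 kN/m
Driving force T = W sinα = 1224·sin38.3° = 758.6 kN/m
Resisting force R = c·L + N'·tanφ = 28·17.9 + 960.6·tan44.2° = 501.2 + 934.1 = 1435.3 kN/m
FS = R / T = 1435.3 / 758.6 = 1.892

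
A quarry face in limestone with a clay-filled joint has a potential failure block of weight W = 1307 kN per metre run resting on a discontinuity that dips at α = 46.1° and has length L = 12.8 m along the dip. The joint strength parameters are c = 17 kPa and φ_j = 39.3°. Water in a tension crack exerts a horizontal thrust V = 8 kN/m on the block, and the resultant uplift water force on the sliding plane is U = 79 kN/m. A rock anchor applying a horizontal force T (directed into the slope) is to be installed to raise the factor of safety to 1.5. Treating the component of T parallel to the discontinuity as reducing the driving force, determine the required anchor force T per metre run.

T = 326 kN/m

Resolving forces along and normal to the sliding plane, with the horizontal anchor force T adding T·sinα to the effective normal force and T·cosα acting up the plane against the driving force:
FS = [cL + (W cosα − U − V sinα + T sinα) tanφ_j] / [W sinα + V cosα − T cosα]
Without the anchor: N' = 821.5 kN/m, driving T_d = 947.3 kN/m, resisting R = 17·12.8 + 821.5·tan39.3° = 890.0 kN/m, FS = 0.94.
Setting FS = 1.5 and solving for T:
1.5·(947.3 − T cos46.1°) = 890.0 + T sin46.1°·tan39.3°
T·(sin46.1°·tan39.3° + 1.5·cos46.1°) = 1.5·947.3 − 890.0
T·(0.7206·0.8185 + 1.5·0.6934) = 1421.0 − 890.0 = 531.0
T·1.6299 = 531.0
T = 325.8 kN/m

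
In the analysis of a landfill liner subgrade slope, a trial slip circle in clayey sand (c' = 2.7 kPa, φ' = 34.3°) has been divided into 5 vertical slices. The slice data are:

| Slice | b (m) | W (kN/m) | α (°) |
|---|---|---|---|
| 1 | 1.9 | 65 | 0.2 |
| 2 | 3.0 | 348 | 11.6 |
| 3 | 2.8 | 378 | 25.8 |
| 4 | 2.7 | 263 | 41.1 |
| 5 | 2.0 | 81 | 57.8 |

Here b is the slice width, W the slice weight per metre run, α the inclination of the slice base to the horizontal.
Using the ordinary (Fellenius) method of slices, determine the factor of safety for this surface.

Ordinary method of slices: FS = Σ[c'·Δl_i + (W_i cosα_i)·tanφ'] / Σ W_i sinα_i, with Δl_i = b_i / cosα_i.
Slice 1: Δl = 1.9/cos0.2° = 1.900 m; N'_1 = 65·cos0.2° = 65.0; c'Δl = 5.13; W sinα = 0.2
Slice 2: Δl = 3.0/cos11.6° = 3.063 m; N'_2 = 348·cos11.6° = 340.9; c'Δl = 8.27; W sinα = 70.0
Slice 3: Δl = 2.8/cos25.8° = 3.110 m; N'_3 = 378·cos25.8° = 340.3; c'Δl = 8.40; W sinα = 164.5
Slice 4: Δl = 2.7/cos41.1° = 3.583 m; N'_4 = 263·cos41.1° = 198.2; c'Δl = 9.67; W sinα = 172.9
Slice 5: Δl = 2.0/cos57.8° = 3.753 m; N'_5 = 81·cos57.8° = 43.2; c'Δl = 10.13; W sinα = 68.5
Σc'Δl = 41.6 kN/m; ΣN' = 987.6 kN/m; ΣW sinα = 476.2 kN/m
Resisting = 41.6 + 987.6·tan34.3° = 41.6 + 673.7 = 715.3 kN/m
FS = 715.3 / 476.2 = 1.502

FS = 1.50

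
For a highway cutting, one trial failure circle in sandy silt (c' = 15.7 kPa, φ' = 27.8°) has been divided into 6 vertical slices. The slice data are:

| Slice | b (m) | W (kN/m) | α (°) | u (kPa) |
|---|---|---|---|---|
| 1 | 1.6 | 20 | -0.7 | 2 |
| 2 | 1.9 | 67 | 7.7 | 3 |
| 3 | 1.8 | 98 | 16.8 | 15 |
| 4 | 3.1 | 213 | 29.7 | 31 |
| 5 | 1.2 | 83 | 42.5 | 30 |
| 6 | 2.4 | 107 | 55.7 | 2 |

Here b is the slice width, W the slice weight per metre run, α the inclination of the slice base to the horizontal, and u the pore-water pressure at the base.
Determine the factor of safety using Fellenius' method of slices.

FS = 1.33

Ordinary method of slices: FS = Σ[c'·Δl_i + (W_i cosα_i − u_i·Δl_i)·tanφ'] / Σ W_i sinα_i, with Δl_i = b_i / cosα_i.
Slice 1: Δl = 1.6/cos(-0.7°) = 1.600 m; N'_1 = 20·cos(-0.7°) − 2·1.600 = 16.8; c'Δl = 25.12; W sinα = -0.2
Slice 2: Δl = 1.9/cos7.7° = 1.917 m; N'_2 = 67·cos7.7° − 3·1.917 = 60.6; c'Δl = 30.10; W sinα = 9.0
Slice 3: Δl = 1.8/cos16.8° = 1.880 m; N'_3 = 98·cos16.8° − 15·1.880 = 65.6; c'Δl = 29.52; W sinα = 28.3
Slice 4: Δl = 3.1/cos29.7° = 3.569 m; N'_4 = 213·cos29.7° − 31·3.569 = 74.4; c'Δl = 56.03; W sinα = 105.5
Slice 5: Δl = 1.2/cos42.5° = 1.628 m; N'_5 = 83·cos42.5° − 30·1.628 = 12.4; c'Δl = 25.55; W sinα = 56.1
Slice 6: Δl = 2.4/cos55.7° = 4.259 m; N'_6 = 107·cos55.7° − 2·4.259 = 51.8; c'Δl = 66.86; W sinα = 88.4
Σc'Δl = 233.2 kN/m; ΣN' = 281.6 kN/m; ΣW sinα = 287.1 kN/m
Resisting = 233.2 + 281.6·tan27.8° = 233.2 + 148.5 = 381.7 kN/m
FS = 381.7 / 287.1 = 1.330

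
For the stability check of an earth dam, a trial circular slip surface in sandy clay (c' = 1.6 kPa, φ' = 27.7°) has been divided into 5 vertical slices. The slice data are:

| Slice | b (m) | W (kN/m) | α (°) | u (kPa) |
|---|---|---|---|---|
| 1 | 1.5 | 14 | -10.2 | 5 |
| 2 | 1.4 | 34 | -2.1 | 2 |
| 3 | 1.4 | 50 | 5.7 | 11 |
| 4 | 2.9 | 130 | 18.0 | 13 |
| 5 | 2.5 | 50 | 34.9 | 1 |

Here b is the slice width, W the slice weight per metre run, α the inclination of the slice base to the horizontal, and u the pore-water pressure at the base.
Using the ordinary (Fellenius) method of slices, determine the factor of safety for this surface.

FS = 1.69

Ordinary method of slices: FS = Σ[c'·Δl_i + (W_i cosα_i − u_i·Δl_i)·tanφ'] / Σ W_i sinα_i, with Δl_i = b_i / cosα_i.
Slice 1: Δl = 1.5/cos(-10.2°) = 1.524 m; N'_1 = 14·cos(-10.2°) − 5·1.524 = 6.2; c'Δl = 2.44; W sinα = -2.5
Slice 2: Δl = 1.4/cos(-2.1°) = 1.401 m; N'_2 = 34·cos(-2.1°) − 2·1.401 = 31.2; c'Δl = 2.24; W sinα = -1.2
Slice 3: Δl = 1.4/cos5.7° = 1.407 m; N'_3 = 50·cos5.7° − 11·1.407 = 34.3; c'Δl = 2.25; W sinα = 5.0
Slice 4: Δl = 2.9/cos18.0° = 3.049 m; N'_4 = 130·cos18.0° − 13·3.049 = 84.0; c'Δl = 4.88; W sinα = 40.2
Slice 5: Δl = 2.5/cos34.9° = 3.048 m; N'_5 = 50·cos34.9° − 1·3.048 = 38.0; c'Δl = 4.88; W sinα = 28.6
Σc'Δl = 16.7 kN/m; ΣN' = 193.6 kN/m; ΣW sinα = 70.0 kN/m
Resisting = 16.7 + 193.6·tan27.7° = 16.7 + 101.6 = 118.3 kN/m
FS = 118.3 / 70.0 = 1.690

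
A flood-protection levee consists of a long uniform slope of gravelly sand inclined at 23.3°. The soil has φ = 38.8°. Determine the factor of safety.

For a dry cohesionless infinite slope the factor of safety is FS = tanφ / tanβ.
FS = tan38.8° / tan23.3° = 0.8040 / 0.4307 = 1.867

FS = 1.87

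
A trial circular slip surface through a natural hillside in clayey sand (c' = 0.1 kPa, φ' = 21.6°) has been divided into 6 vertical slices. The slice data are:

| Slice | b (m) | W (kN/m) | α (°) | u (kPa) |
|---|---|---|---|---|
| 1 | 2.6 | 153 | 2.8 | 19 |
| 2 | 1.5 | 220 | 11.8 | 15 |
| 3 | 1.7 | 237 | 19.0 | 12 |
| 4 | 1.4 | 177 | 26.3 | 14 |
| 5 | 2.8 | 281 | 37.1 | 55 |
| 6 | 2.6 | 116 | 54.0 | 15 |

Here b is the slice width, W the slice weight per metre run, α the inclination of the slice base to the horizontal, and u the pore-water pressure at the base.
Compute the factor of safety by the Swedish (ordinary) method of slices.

FS = 0.56

Ordinary method of slices: FS = Σ[c'·Δl_i + (W_i cosα_i − u_i·Δl_i)·tanφ'] / Σ W_i sinα_i, with Δl_i = b_i / cosα_i.
Slice 1: Δl = 2.6/cos2.8° = 2.603 m; N'_1 = 153·cos2.8° − 19·2.603 = 103.4; c'Δl = 0.26; W sinα = 7.5
Slice 2: Δl = 1.5/cos11.8° = 1.532 m; N'_2 = 220·cos11.8° − 15·1.532 = 192.4; c'Δl = 0.15; W sinα = 45.0
Slice 3: Δl = 1.7/cos19.0° = 1.798 m; N'_3 = 237·cos19.0° − 12·1.798 = 202.5; c'Δl = 0.18; W sinα = 77.2
Slice 4: Δl = 1.4/cos26.3° = 1.562 m; N'_4 = 177·cos26.3° − 14·1.562 = 136.8; c'Δl = 0.16; W sinα = 78.4
Slice 5: Δl = 2.8/cos37.1° = 3.511 m; N'_5 = 281·cos37.1° − 55·3.511 = 31.0; c'Δl = 0.35; W sinα = 169.5
Slice 6: Δl = 2.6/cos54.0° = 4.423 m; N'_6 = 116·cos54.0° − 15·4.423 = 1.8; c'Δl = 0.44; W sinα = 93.8
Σc'Δl = 1.5 kN/m; ΣN' = 667.9 kN/m; ΣW sinα = 471.4 kN/m
Resisting = 1.5 + 667.9·tan21.6° = 1.5 + 264.4 = 266.0 kN/m
FS = 266.0 / 471.4 = 0.564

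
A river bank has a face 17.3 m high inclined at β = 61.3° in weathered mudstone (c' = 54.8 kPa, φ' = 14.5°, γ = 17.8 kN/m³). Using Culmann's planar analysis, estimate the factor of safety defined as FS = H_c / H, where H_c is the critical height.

H_c = (4c'/γ) · sinβ cosφ' / [1 − cos(β − φ')]
    = (4·54.8/17.8) · sin61.3°·cos14.5° / [1 − cos46.8°]
    = 12.315 · 0.8492 / 0.3155 = 33.15 m
FS = H_c / H = 33.15 / 17.3 = 1.916

FS = 1.92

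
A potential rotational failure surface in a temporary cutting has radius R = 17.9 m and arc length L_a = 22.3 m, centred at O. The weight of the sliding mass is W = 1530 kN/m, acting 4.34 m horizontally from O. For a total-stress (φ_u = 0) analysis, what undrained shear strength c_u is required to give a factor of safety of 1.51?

FS = c_u·L_a·R / (W·d), so c_u = FS·W·d / (L_a·R).
c_u = 1.51·1530·4.34 / (22.30·17.9) = 10026.7 / 399.17 = 25.12 kPa

c_u = 25.1 kPa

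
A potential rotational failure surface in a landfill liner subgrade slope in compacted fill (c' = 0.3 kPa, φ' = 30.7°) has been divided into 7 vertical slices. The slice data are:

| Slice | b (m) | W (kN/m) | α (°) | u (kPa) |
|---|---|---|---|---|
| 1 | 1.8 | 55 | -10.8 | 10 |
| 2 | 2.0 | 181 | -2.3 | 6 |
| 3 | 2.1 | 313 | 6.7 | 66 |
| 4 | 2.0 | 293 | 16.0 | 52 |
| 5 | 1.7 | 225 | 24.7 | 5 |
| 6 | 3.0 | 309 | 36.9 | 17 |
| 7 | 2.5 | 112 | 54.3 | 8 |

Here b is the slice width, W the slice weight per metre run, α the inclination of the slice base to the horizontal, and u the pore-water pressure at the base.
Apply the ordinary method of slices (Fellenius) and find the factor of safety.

Ordinary method of slices: FS = Σ[c'·Δl_i + (W_i cosα_i − u_i·Δl_i)·tanφ'] / Σ W_i sinα_i, with Δl_i = b_i / cosα_i.
Slice 1: Δl = 1.8/cos(-10.8°) = 1.832 m; N'_1 = 55·cos(-10.8°) − 10·1.832 = 35.7; c'Δl = 0.55; W sinα = -10.3
Slice 2: Δl = 2.0/cos(-2.3°) = 2.002 m; N'_2 = 181·cos(-2.3°) − 6·2.002 = 168.8; c'Δl = 0.60; W sinα = -7.3
Slice 3: Δl = 2.1/cos6.7° = 2.114 m; N'_3 = 313·cos6.7° − 66·2.114 = 171.3; c'Δl = 0.63; W sinα = 36.5
Slice 4: Δl = 2.0/cos16.0° = 2.081 m; N'_4 = 293·cos16.0° − 52·2.081 = 173.5; c'Δl = 0.62; W sinα = 80.8
Slice 5: Δl = 1.7/cos24.7° = 1.871 m; N'_5 = 225·cos24.7° − 5·1.871 = 195.1; c'Δl = 0.56; W sinα = 94.0
Slice 6: Δl = 3.0/cos36.9° = 3.751 m; N'_6 = 309·cos36.9° − 17·3.751 = 183.3; c'Δl = 1.13; W sinα = 185.5
Slice 7: Δl = 2.5/cos54.3° = 4.284 m; N'_7 = 112·cos54.3° − 8·4.284 = 31.1; c'Δl = 1.29; W sinα = 91.0
Σc'Δl = 5.4 kN/m; ΣN' = 958.8 kN/m; ΣW sinα = 470.2 kN/m
Resisting = 5.4 + 958.8·tan30.7° = 5.4 + 569.3 = 574.7 kN/m
FS = 574.7 / 470.2 = 1.222

FS = 1.22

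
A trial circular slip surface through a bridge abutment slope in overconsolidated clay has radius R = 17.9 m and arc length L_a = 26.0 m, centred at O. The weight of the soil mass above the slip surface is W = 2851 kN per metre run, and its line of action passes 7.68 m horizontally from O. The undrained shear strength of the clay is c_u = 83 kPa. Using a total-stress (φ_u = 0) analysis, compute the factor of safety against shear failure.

Taking moments about the centre O, the resisting moment is provided by the undrained shear strength acting along the arc:
M_R = c_u·L_a·R = 83·26.00·17.9 = 38628.2 kN·m/m
M_D = W·d = 2851·7.68 = 21895.7 kN·m/m
FS = M_R / M_D = 38628.2 / 21895.7 = 1.764

FS = 1.76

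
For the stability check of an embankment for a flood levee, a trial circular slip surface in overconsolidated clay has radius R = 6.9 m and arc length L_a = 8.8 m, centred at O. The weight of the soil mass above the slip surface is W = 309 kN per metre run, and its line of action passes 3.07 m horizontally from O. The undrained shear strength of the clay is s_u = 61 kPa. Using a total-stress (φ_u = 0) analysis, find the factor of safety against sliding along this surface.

FS = 3.90

Taking moments about the centre O, the resisting moment is provided by the undrained shear strength acting along the arc:
M_R = s_u·L_a·R = 61·8.80·6.9 = 3703.9 kN·m/m
M_D = W·d = 309·3.07 = 948.6 kN·m/m
FS = M_R / M_D = 3703.9 / 948.6 = 3.904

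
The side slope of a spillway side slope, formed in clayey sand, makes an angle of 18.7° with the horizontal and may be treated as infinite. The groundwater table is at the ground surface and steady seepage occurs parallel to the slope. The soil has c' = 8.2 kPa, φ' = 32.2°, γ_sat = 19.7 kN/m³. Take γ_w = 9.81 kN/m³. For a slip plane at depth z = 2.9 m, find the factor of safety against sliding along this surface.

FS = 1.41

With seepage parallel to the slope and the water table at the surface, the effective normal stress on the slip plane uses the buoyant unit weight γ' = γ_sat − γ_w while the driving shear stress uses γ_sat:
FS = [c' + γ' z cos²β tanφ'] / [γ_sat z sinβ cosβ]
γ' = 19.7 − 9.81 = 9.89 kN/m³
Numerator = 8.2 + 9.89·2.9·cos²18.7°·tan32.2° = 8.2 + 9.89·2.9·0.8972·0.6297 = 24.405 kPa
Denominator = 19.7·2.9·sin18.7°·cos18.7° = 19.7·2.9·0.3206·0.9472 = 17.350 kPa
FS = 24.405 / 17.350 = 1.407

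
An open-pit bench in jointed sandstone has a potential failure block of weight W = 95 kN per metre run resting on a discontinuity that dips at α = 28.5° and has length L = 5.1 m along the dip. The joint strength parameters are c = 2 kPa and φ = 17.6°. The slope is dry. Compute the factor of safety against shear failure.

FS = 0.81

Resolving the block weight along and normal to the plane and applying the Mohr–Coulomb strength on the joint:
N' = W cosα = 95·cos28.5° = 83.5 kN/m
Driving force T = W sinα = 95·sin28.5° = 45.3 kN/m
Resisting force R = c·L + N'·tanφ = 2·5.1 + 83.5·tan17.6° = 10.2 + 26.5 = 36.7 kN/m
FS = R / T = 36.7 / 45.3 = 0.809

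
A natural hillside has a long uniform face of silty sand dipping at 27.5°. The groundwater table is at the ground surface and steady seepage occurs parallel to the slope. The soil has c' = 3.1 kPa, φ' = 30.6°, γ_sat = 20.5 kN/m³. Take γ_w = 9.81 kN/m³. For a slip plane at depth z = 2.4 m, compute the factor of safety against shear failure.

FS = 0.75

With seepage parallel to the slope and the water table at the surface, the effective normal stress on the slip plane uses the buoyant unit weight γ' = γ_sat − γ_w while the driving shear stress uses γ_sat:
FS = [c' + γ' z cos²β tanφ'] / [γ_sat z sinβ cosβ]
γ' = 20.5 − 9.81 = 10.69 kN/m³
Numerator = 3.1 + 10.69·2.4·cos²27.5°·tan30.6° = 3.1 + 10.69·2.4·0.7868·0.5914 = 15.038 kPa
Denominator = 20.5·2.4·sin27.5°·cos27.5° = 20.5·2.4·0.4617·0.8870 = 20.151 kPa
FS = 15.038 / 20.151 = 0.746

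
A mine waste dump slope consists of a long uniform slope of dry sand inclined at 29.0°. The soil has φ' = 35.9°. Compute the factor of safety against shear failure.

For a dry cohesionless infinite slope the factor of safety is FS = tanφ' / tanβ.
FS = tan35.9° / tan29.0° = 0.7239 / 0.5543 = 1.306

FS = 1.31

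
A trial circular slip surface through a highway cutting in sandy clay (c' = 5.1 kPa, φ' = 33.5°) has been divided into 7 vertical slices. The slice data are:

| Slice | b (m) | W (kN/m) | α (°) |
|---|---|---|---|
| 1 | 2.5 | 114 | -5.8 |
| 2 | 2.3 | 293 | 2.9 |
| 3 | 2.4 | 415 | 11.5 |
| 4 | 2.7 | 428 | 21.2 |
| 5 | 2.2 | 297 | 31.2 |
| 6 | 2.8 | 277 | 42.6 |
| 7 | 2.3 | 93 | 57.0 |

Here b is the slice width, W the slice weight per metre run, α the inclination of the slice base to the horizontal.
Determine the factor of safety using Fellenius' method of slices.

FS = 1.89

Ordinary method of slices: FS = Σ[c'·Δl_i + (W_i cosα_i)·tanφ'] / Σ W_i sinα_i, with Δl_i = b_i / cosα_i.
Slice 1: Δl = 2.5/cos(-5.8°) = 2.513 m; N'_1 = 114·cos(-5.8°) = 113.4; c'Δl = 12.82; W sinα = -11.5
Slice 2: Δl = 2.3/cos2.9° = 2.303 m; N'_2 = 293·cos2.9° = 292.6; c'Δl = 11.75; W sinα = 14.8
Slice 3: Δl = 2.4/cos11.5° = 2.449 m; N'_3 = 415·cos11.5° = 406.7; c'Δl = 12.49; W sinα = 82.7
Slice 4: Δl = 2.7/cos21.2° = 2.896 m; N'_4 = 428·cos21.2° = 399.0; c'Δl = 14.77; W sinα = 154.8
Slice 5: Δl = 2.2/cos31.2° = 2.572 m; N'_5 = 297·cos31.2° = 254.0; c'Δl = 13.12; W sinα = 153.9
Slice 6: Δl = 2.8/cos42.6° = 3.804 m; N'_6 = 277·cos42.6° = 203.9; c'Δl = 19.40; W sinα = 187.5
Slice 7: Δl = 2.3/cos57.0° = 4.223 m; N'_7 = 93·cos57.0° = 50.7; c'Δl = 21.54; W sinα = 78.0
Σc'Δl = 105.9 kN/m; ΣN' = 1720.3 kN/m; ΣW sinα = 660.2 kN/m
Resisting = 105.9 + 1720.3·tan33.5° = 105.9 + 1138.7 = 1244.5 kN/m
FS = 1244.5 / 660.2 = 1.885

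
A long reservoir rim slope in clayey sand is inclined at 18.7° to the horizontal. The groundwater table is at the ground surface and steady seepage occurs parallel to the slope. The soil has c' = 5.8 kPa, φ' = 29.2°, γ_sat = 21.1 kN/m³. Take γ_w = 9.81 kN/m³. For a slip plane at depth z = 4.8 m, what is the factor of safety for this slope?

With seepage parallel to the slope and the water table at the surface, the effective normal stress on the slip plane uses the buoyant unit weight γ' = γ_sat − γ_w while the driving shear stress uses γ_sat:
FS = [c' + γ' z cos²β tanφ'] / [γ_sat z sinβ cosβ]
γ' = 21.1 − 9.81 = 11.29 kN/m³
Numerator = 5.8 + 11.29·4.8·cos²18.7°·tan29.2° = 5.8 + 11.29·4.8·0.8972·0.5589 = 32.974 kPa
Denominator = 21.1·4.8·sin18.7°·cos18.7° = 21.1·4.8·0.3206·0.9472 = 30.758 kPa
FS = 32.974 / 30.758 = 1.072

FS = 1.07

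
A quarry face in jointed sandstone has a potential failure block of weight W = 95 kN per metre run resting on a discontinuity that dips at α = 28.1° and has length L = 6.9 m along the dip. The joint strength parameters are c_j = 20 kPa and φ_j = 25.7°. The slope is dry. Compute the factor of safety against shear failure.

Resolving the block weight along and normal to the plane and applying the Mohr–Coulomb strength on the joint:
N' = W cosα = 95·cos28.1° = 83.8 kN/m
Driving force T = W sinα = 95·sin28.1° = 44.7 kN/m
Resisting force R = c_j·L + N'·tanφ_j = 20·6.9 + 83.8·tan25.7° = 138.0 + 40.3 = 178.3 kN/m
FS = R / T = 178.3 / 44.7 = 3.985

FS = 3.99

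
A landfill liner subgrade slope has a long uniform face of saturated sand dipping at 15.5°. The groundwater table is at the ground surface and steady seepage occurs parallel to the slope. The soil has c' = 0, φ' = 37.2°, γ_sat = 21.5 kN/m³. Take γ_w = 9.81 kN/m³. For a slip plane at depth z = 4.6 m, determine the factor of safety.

With seepage parallel to the slope and the water table at the surface, the effective normal stress on the slip plane uses the buoyant unit weight γ' = γ_sat − γ_w while the driving shear stress uses γ_sat:
FS = [c' + γ' z cos²β tanφ'] / [γ_sat z sinβ cosβ]
(For c' = 0 this reduces to FS = (γ'/γ_sat)·tanφ'/tanβ.)
γ' = 21.5 − 9.81 = 11.69 kN/m³
Numerator = 0.0 + 11.69·4.6·cos²15.5°·tan37.2° = 0.0 + 11.69·4.6·0.9286·0.7590 = 37.902 kPa
Denominator = 21.5·4.6·sin15.5°·cos15.5° = 21.5·4.6·0.2672·0.9636 = 25.469 kPa
FS = 37.902 / 25.469 = 1.488

FS = 1.49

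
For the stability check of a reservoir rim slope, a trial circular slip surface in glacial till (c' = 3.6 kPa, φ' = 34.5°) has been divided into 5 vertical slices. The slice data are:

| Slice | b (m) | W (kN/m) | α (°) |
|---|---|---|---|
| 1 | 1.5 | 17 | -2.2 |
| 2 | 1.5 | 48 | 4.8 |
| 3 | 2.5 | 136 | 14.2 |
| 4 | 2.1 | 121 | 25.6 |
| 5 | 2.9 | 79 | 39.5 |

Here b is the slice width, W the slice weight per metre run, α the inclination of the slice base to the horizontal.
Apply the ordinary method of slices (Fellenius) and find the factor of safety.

Ordinary method of slices: FS = Σ[c'·Δl_i + (W_i cosα_i)·tanφ'] / Σ W_i sinα_i, with Δl_i = b_i / cosα_i.
Slice 1: Δl = 1.5/cos(-2.2°) = 1.501 m; N'_1 = 17·cos(-2.2°) = 17.0; c'Δl = 5.40; W sinα = -0.7
Slice 2: Δl = 1.5/cos4.8° = 1.505 m; N'_2 = 48·cos4.8° = 47.8; c'Δl = 5.42; W sinα = 4.0
Slice 3: Δl = 2.5/cos14.2° = 2.579 m; N'_3 = 136·cos14.2° = 131.8; c'Δl = 9.28; W sinα = 33.4
Slice 4: Δl = 2.1/cos25.6° = 2.329 m; N'_4 = 121·cos25.6° = 109.1; c'Δl = 8.38; W sinα = 52.3
Slice 5: Δl = 2.9/cos39.5° = 3.758 m; N'_5 = 79·cos39.5° = 61.0; c'Δl = 13.53; W sinα = 50.3
Σc'Δl = 42.0 kN/m; ΣN' = 366.7 kN/m; ΣW sinα = 139.3 kN/m
Resisting = 42.0 + 366.7·tan34.5° = 42.0 + 252.1 = 294.1 kN/m
FS = 294.1 / 139.3 = 2.112

FS = 2.11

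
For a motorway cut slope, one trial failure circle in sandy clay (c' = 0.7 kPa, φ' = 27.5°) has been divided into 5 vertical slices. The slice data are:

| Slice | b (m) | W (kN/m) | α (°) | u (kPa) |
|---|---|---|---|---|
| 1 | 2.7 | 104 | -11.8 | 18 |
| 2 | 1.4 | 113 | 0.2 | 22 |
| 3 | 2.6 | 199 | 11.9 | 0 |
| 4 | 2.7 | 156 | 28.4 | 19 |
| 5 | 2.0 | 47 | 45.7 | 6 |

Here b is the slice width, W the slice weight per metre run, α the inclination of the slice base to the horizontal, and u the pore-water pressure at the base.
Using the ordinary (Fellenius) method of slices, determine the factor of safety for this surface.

Ordinary method of slices: FS = Σ[c'·Δl_i + (W_i cosα_i − u_i·Δl_i)·tanφ'] / Σ W_i sinα_i, with Δl_i = b_i / cosα_i.
Slice 1: Δl = 2.7/cos(-11.8°) = 2.758 m; N'_1 = 104·cos(-11.8°) − 18·2.758 = 52.2; c'Δl = 1.93; W sinα = -21.3
Slice 2: Δl = 1.4/cos0.2° = 1.400 m; N'_2 = 113·cos0.2° − 22·1.400 = 82.2; c'Δl = 0.98; W sinα = 0.4
Slice 3: Δl = 2.6/cos11.9° = 2.657 m; N'_3 = 199·cos11.9° − 0·2.657 = 194.7; c'Δl = 1.86; W sinα = 41.0
Slice 4: Δl = 2.7/cos28.4° = 3.069 m; N'_4 = 156·cos28.4° − 19·3.069 = 78.9; c'Δl = 2.15; W sinα = 74.2
Slice 5: Δl = 2.0/cos45.7° = 2.864 m; N'_5 = 47·cos45.7° − 6·2.864 = 15.6; c'Δl = 2.00; W sinα = 33.6
Σc'Δl = 8.9 kN/m; ΣN' = 423.6 kN/m; ΣW sinα = 128.0 kN/m
Resisting = 8.9 + 423.6·tan27.5° = 8.9 + 220.5 = 229.4 kN/m
FS = 229.4 / 128.0 = 1.793

FS = 1.79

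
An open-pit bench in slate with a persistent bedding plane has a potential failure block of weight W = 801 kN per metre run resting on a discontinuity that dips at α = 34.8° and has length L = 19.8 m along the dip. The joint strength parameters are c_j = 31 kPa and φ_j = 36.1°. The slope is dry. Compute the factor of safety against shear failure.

FS = 2.39

Resolving the block weight along and normal to the plane and applying the Mohr–Coulomb strength on the joint:
N' = W cosα = 801·cos34.8° = 657.7 kN/m
Driving force T = W sinα = 801·sin34.8° = 457.1 kN/m
Resisting force R = c_j·L + N'·tanφ_j = 31·19.8 + 657.7·tan36.1° = 613.8 + 479.6 = 1093.4 kN/m
FS = R / T = 1093.4 / 457.1 = 2.392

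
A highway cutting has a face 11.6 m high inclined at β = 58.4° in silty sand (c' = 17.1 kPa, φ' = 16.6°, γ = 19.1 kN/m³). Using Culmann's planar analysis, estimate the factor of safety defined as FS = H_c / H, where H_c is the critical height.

H_c = (4c'/γ) · sinβ cosφ' / [1 − cos(β − φ')]
    = (4·17.1/19.1) · sin58.4°·cos16.6° / [1 − cos41.8°]
    = 3.581 · 0.8162 / 0.2545 = 11.48 m
FS = H_c / H = 11.48 / 11.6 = 0.990

FS = 0.99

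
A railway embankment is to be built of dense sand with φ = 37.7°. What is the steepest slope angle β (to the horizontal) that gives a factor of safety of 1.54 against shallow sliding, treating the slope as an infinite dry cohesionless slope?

β = 26.7°

For an infinite dry cohesionless slope FS = tanφ/tanβ, so tanβ = tanφ / FS.
tanβ = tan37.7° / 1.54 = 0.7729 / 1.54 = 0.5019
β = arctan(0.5019) = 26.65°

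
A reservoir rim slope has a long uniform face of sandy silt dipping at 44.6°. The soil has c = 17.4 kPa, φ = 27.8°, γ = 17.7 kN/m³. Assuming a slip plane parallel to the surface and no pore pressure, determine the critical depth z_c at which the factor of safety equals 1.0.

Setting FS = 1.00 in FS = [c + γz cos²β tanφ] / [γz sinβ cosβ] and solving for z:
z = c / [γ cosβ (FS·sinβ − cosβ·tanφ)]
  = 17.4 / [17.7·cos44.6°·(1.00·sin44.6° − cos44.6°·tan27.8°)]
  = 17.4 / [17.7·0.7120·(1.00·0.7022 − 0.7120·0.5272)]
  = 17.4 / 4.1179 = 4.225 m

z_c = 4.23 m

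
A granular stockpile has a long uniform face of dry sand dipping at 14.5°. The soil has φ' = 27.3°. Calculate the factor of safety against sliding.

FS = 2.00

For a dry cohesionless infinite slope the factor of safety is FS = tanφ' / tanβ.
FS = tan27.3° / tan14.5° = 0.5161 / 0.2586 = 1.996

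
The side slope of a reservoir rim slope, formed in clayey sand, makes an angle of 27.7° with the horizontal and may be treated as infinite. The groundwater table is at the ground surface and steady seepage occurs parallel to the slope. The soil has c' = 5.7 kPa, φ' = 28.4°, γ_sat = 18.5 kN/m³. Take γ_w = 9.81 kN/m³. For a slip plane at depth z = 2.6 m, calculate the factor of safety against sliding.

FS = 0.77

With seepage parallel to the slope and the water table at the surface, the effective normal stress on the slip plane uses the buoyant unit weight γ' = γ_sat − γ_w while the driving shear stress uses γ_sat:
FS = [c' + γ' z cos²β tanφ'] / [γ_sat z sinβ cosβ]
γ' = 18.5 − 9.81 = 8.69 kN/m³
Numerator = 5.7 + 8.69·2.6·cos²27.7°·tan28.4° = 5.7 + 8.69·2.6·0.7839·0.5407 = 15.277 kPa
Denominator = 18.5·2.6·sin27.7°·cos27.7° = 18.5·2.6·0.4648·0.8854 = 19.796 kPa
FS = 15.277 / 19.796 = 0.772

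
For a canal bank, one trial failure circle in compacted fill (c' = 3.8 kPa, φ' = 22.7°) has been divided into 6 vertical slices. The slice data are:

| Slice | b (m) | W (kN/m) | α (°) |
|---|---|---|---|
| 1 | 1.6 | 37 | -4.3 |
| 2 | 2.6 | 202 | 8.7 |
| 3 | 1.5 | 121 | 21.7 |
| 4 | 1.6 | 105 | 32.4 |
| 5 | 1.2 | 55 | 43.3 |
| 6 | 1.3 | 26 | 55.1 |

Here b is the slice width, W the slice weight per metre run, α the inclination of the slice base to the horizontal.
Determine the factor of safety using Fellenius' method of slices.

FS = 1.33

Ordinary method of slices: FS = Σ[c'·Δl_i + (W_i cosα_i)·tanφ'] / Σ W_i sinα_i, with Δl_i = b_i / cosα_i.
Slice 1: Δl = 1.6/cos(-4.3°) = 1.605 m; N'_1 = 37·cos(-4.3°) = 36.9; c'Δl = 6.10; W sinα = -2.8
Slice 2: Δl = 2.6/cos8.7° = 2.630 m; N'_2 = 202·cos8.7° = 199.7; c'Δl = 10.00; W sinα = 30.6
Slice 3: Δl = 1.5/cos21.7° = 1.614 m; N'_3 = 121·cos21.7° = 112.4; c'Δl = 6.13; W sinα = 44.7
Slice 4: Δl = 1.6/cos32.4° = 1.895 m; N'_4 = 105·cos32.4° = 88.7; c'Δl = 7.20; W sinα = 56.3
Slice 5: Δl = 1.2/cos43.3° = 1.649 m; N'_5 = 55·cos43.3° = 40.0; c'Δl = 6.27; W sinα = 37.7
Slice 6: Δl = 1.3/cos55.1° = 2.272 m; N'_6 = 26·cos55.1° = 14.9; c'Δl = 8.63; W sinα = 21.3
Σc'Δl = 44.3 kN/m; ΣN' = 492.6 kN/m; ΣW sinα = 187.8 kN/m
Resisting = 44.3 + 492.6·tan22.7° = 44.3 + 206.0 = 250.4 kN/m
FS = 250.4 / 187.8 = 1.333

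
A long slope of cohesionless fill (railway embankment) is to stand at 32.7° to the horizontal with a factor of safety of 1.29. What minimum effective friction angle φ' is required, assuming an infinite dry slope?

φ' = 39.6°

FS = tanφ'/tanβ ⇒ tanφ' = FS · tanβ = 1.29 · tan32.7° = 0.8282
φ' = arctan(0.8282) = 39.63°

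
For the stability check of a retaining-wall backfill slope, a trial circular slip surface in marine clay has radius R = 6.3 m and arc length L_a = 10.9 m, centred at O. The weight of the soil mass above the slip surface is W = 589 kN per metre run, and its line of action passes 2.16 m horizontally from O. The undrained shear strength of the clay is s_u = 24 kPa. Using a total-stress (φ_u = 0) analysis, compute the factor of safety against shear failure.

FS = 1.30

Taking moments about the centre O, the resisting moment is provided by the undrained shear strength acting along the arc:
M_R = s_u·L_a·R = 24·10.90·6.3 = 1648.1 kN·m/m
M_D = W·d = 589·2.16 = 1272.2 kN·m/m
FS = M_R / M_D = 1648.1 / 1272.2 = 1.295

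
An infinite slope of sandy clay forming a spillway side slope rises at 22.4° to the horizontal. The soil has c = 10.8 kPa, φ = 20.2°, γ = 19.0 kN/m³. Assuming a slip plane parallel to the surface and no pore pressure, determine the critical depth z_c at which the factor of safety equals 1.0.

Setting FS = 1.00 in FS = [c + γz cos²β tanφ] / [γz sinβ cosβ] and solving for z:
z = c / [γ cosβ (FS·sinβ − cosβ·tanφ)]
  = 10.8 / [19.0·cos22.4°·(1.00·sin22.4° − cos22.4°·tan20.2°)]
  = 10.8 / [19.0·0.9245·(1.00·0.3811 − 0.9245·0.3679)]
  = 10.8 / 0.7185 = 15.031 m

z_c = 15.03 m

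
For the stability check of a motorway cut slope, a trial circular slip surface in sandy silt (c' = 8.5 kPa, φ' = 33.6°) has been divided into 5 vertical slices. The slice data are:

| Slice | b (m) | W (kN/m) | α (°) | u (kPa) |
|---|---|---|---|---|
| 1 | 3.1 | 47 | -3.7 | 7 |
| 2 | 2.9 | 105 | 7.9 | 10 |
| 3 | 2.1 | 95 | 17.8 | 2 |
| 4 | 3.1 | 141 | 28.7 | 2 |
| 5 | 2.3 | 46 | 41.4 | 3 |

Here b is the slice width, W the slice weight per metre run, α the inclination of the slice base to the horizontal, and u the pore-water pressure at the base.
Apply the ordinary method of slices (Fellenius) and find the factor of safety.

FS = 2.48

Ordinary method of slices: FS = Σ[c'·Δl_i + (W_i cosα_i − u_i·Δl_i)·tanφ'] / Σ W_i sinα_i, with Δl_i = b_i / cosα_i.
Slice 1: Δl = 3.1/cos(-3.7°) = 3.106 m; N'_1 = 47·cos(-3.7°) − 7·3.106 = 25.2; c'Δl = 26.41; W sinα = -3.0
Slice 2: Δl = 2.9/cos7.9° = 2.928 m; N'_2 = 105·cos7.9° − 10·2.928 = 74.7; c'Δl = 24.89; W sinα = 14.4
Slice 3: Δl = 2.1/cos17.8° = 2.206 m; N'_3 = 95·cos17.8° − 2·2.206 = 86.0; c'Δl = 18.75; W sinα = 29.0
Slice 4: Δl = 3.1/cos28.7° = 3.534 m; N'_4 = 141·cos28.7° − 2·3.534 = 116.6; c'Δl = 30.04; W sinα = 67.7
Slice 5: Δl = 2.3/cos41.4° = 3.066 m; N'_5 = 46·cos41.4° − 3·3.066 = 25.3; c'Δl = 26.06; W sinα = 30.4
Σc'Δl = 126.1 kN/m; ΣN' = 327.8 kN/m; ΣW sinα = 138.6 kN/m
Resisting = 126.1 + 327.8·tan33.6° = 126.1 + 217.8 = 344.0 kN/m
FS = 344.0 / 138.6 = 2.482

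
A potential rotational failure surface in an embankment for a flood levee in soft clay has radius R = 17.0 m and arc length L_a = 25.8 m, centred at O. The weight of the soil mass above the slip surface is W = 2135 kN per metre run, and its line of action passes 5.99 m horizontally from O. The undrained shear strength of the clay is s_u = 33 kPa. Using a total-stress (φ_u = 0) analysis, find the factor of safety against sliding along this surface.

FS = 1.13

Taking moments about the centre O, the resisting moment is provided by the undrained shear strength acting along the arc:
M_R = s_u·L_a·R = 33·25.80·17.0 = 14473.8 kN·m/m
M_D = W·d = 2135·5.99 = 12788.6 kN·m/m
FS = M_R / M_D = 14473.8 / 12788.6 = 1.132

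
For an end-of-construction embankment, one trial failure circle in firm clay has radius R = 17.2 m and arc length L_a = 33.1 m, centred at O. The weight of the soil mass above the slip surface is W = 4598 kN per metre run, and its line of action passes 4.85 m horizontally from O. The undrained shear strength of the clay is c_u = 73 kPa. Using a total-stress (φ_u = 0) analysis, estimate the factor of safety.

FS = 1.86

Taking moments about the centre O, the resisting moment is provided by the undrained shear strength acting along the arc:
M_R = c_u·L_a·R = 73·33.10·17.2 = 41560.4 kN·m/m
M_D = W·d = 4598·4.85 = 22300.3 kN·m/m
FS = M_R / M_D = 41560.4 / 22300.3 = 1.864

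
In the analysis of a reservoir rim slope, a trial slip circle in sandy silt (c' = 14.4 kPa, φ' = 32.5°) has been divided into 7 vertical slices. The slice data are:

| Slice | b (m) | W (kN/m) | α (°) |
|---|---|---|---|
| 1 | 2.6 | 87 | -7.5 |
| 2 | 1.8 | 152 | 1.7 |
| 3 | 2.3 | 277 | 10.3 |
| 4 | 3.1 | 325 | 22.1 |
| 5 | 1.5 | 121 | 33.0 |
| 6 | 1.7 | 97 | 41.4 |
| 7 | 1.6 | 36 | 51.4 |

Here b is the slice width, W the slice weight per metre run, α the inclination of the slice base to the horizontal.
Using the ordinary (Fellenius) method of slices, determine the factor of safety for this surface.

FS = 2.73

Ordinary method of slices: FS = Σ[c'·Δl_i + (W_i cosα_i)·tanφ'] / Σ W_i sinα_i, with Δl_i = b_i / cosα_i.
Slice 1: Δl = 2.6/cos(-7.5°) = 2.622 m; N'_1 = 87·cos(-7.5°) = 86.3; c'Δl = 37.76; W sinα = -11.4
Slice 2: Δl = 1.8/cos1.7° = 1.801 m; N'_2 = 152·cos1.7° = 151.9; c'Δl = 25.93; W sinα = 4.5
Slice 3: Δl = 2.3/cos10.3° = 2.338 m; N'_3 = 277·cos10.3° = 272.5; c'Δl = 33.66; W sinα = 49.5
Slice 4: Δl = 3.1/cos22.1° = 3.346 m; N'_4 = 325·cos22.1° = 301.1; c'Δl = 48.18; W sinα = 122.3
Slice 5: Δl = 1.5/cos33.0° = 1.789 m; N'_5 = 121·cos33.0° = 101.5; c'Δl = 25.76; W sinα = 65.9
Slice 6: Δl = 1.7/cos41.4° = 2.266 m; N'_6 = 97·cos41.4° = 72.8; c'Δl = 32.64; W sinα = 64.1
Slice 7: Δl = 1.6/cos51.4° = 2.565 m; N'_7 = 36·cos51.4° = 22.5; c'Δl = 36.93; W sinα = 28.1
Σc'Δl = 240.9 kN/m; ΣN' = 1008.5 kN/m; ΣW sinα = 323.1 kN/m
Resisting = 240.9 + 1008.5·tan32.5° = 240.9 + 642.5 = 883.4 kN/m
FS = 883.4 / 323.1 = 2.734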